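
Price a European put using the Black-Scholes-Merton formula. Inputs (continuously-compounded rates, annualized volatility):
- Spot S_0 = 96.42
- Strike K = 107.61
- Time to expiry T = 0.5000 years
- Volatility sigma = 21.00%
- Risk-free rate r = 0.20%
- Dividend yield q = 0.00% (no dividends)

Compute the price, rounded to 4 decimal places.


Answer: Price = 13.1222

Derivation:
d1 = (ln(S/K) + (r - q + 0.5*sigma^2) * T) / (sigma * sqrt(T)) = -0.65845064
d2 = d1 - sigma * sqrt(T) = -0.80694306
exp(-rT) = 0.99900050; exp(-qT) = 1.00000000
P = K * exp(-rT) * N(-d2) - S_0 * exp(-qT) * N(-d1)
N(-d1) = 0.74487570; N(-d2) = 0.79015036
P = 107.6100 * 0.99900050 * 0.79015036 - 96.4200 * 1.00000000 * 0.74487570 = 13.1222


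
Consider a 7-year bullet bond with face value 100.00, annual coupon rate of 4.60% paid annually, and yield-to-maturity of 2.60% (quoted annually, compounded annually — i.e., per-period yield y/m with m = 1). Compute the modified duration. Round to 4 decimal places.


Answer: Modified duration = 6.0416

Derivation:
Coupon per period c = face * coupon_rate / m = 4.600000
Periods per year m = 1; per-period yield y/m = 0.026000
Number of cashflows N = 7
Cashflows (t years, CF_t, discount factor 1/(1+y/m)^(m*t), PV):
  t = 1.0000: CF_t = 4.600000, DF = 0.974659, PV = 4.483431
  t = 2.0000: CF_t = 4.600000, DF = 0.949960, PV = 4.369816
  t = 3.0000: CF_t = 4.600000, DF = 0.925887, PV = 4.259080
  t = 4.0000: CF_t = 4.600000, DF = 0.902424, PV = 4.151150
  t = 5.0000: CF_t = 4.600000, DF = 0.879555, PV = 4.045955
  t = 6.0000: CF_t = 4.600000, DF = 0.857266, PV = 3.943426
  t = 7.0000: CF_t = 104.600000, DF = 0.835542, PV = 87.397731
Price P = sum_t PV_t = 112.650587
First compute Macaulay numerator sum_t t * PV_t:
  t * PV_t at t = 1.0000: 4.483431
  t * PV_t at t = 2.0000: 8.739631
  t * PV_t at t = 3.0000: 12.777239
  t * PV_t at t = 4.0000: 16.604599
  t * PV_t at t = 5.0000: 20.229774
  t * PV_t at t = 6.0000: 23.660554
  t * PV_t at t = 7.0000: 611.784119
Macaulay duration D = 698.279347 / 112.650587 = 6.198630
Modified duration = D / (1 + y/m) = 6.198630 / (1 + 0.026000) = 6.041550


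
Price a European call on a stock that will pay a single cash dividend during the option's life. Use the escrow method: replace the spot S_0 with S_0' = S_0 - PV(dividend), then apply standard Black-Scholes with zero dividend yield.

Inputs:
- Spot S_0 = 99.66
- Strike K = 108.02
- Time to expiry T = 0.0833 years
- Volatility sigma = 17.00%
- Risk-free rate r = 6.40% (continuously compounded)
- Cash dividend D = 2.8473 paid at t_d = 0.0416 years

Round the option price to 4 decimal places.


PV(D) = D * exp(-r * t_d) = 2.8473 * 0.99734114 = 2.83972943
S_0' = S_0 - PV(D) = 99.6600 - 2.83972943 = 96.82027057
d1 = (ln(S_0'/K) + (r + sigma^2/2)*T) / (sigma*sqrt(T)) = -2.09773202
d2 = d1 - sigma*sqrt(T) = -2.14679697
exp(-rT) = 0.99468299
N(d1) = 0.01796441; N(d2) = 0.01590472
C = S_0' * N(d1) - K * exp(-rT) * N(d2) = 96.82027057 * 0.01796441 - 108.0200 * 0.99468299 * 0.01590472 = 0.0304

Answer: Price = 0.0304


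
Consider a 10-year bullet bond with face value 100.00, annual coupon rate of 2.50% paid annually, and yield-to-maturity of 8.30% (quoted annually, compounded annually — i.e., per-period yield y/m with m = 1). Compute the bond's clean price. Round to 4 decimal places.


Coupon per period c = face * coupon_rate / m = 2.500000
Periods per year m = 1; per-period yield y/m = 0.083000
Number of cashflows N = 10
Cashflows (t years, CF_t, discount factor 1/(1+y/m)^(m*t), PV):
  t = 1.0000: CF_t = 2.500000, DF = 0.923361, PV = 2.308403
  t = 2.0000: CF_t = 2.500000, DF = 0.852596, PV = 2.131489
  t = 3.0000: CF_t = 2.500000, DF = 0.787254, PV = 1.968134
  t = 4.0000: CF_t = 2.500000, DF = 0.726919, PV = 1.817298
  t = 5.0000: CF_t = 2.500000, DF = 0.671209, PV = 1.678022
  t = 6.0000: CF_t = 2.500000, DF = 0.619768, PV = 1.549420
  t = 7.0000: CF_t = 2.500000, DF = 0.572270, PV = 1.430674
  t = 8.0000: CF_t = 2.500000, DF = 0.528412, PV = 1.321029
  t = 9.0000: CF_t = 2.500000, DF = 0.487915, PV = 1.219787
  t = 10.0000: CF_t = 102.500000, DF = 0.450521, PV = 46.178444
Price P = sum_t PV_t = 61.602701

Answer: Price = 61.6027


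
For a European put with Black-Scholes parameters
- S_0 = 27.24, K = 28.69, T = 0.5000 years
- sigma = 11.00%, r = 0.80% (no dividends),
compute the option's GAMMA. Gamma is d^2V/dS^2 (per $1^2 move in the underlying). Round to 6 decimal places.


Answer: Gamma = 0.159466

Derivation:
d1 = -0.5764482164; d2 = -0.6542299624
phi(d1) = 0.3378731309; exp(-qT) = 1.0000000000; exp(-rT) = 0.9960079893
Gamma = exp(-qT) * phi(d1) / (S * sigma * sqrt(T)) = 1.0000000000 * 0.3378731309 / (27.2400 * 0.1100 * 0.7071067812) = 0.159466


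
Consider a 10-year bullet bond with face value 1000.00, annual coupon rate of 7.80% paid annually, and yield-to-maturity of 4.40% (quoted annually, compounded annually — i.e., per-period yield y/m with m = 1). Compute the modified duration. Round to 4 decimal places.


Answer: Modified duration = 7.3085

Derivation:
Coupon per period c = face * coupon_rate / m = 78.000000
Periods per year m = 1; per-period yield y/m = 0.044000
Number of cashflows N = 10
Cashflows (t years, CF_t, discount factor 1/(1+y/m)^(m*t), PV):
  t = 1.0000: CF_t = 78.000000, DF = 0.957854, PV = 74.712644
  t = 2.0000: CF_t = 78.000000, DF = 0.917485, PV = 71.563835
  t = 3.0000: CF_t = 78.000000, DF = 0.878817, PV = 68.547735
  t = 4.0000: CF_t = 78.000000, DF = 0.841779, PV = 65.658750
  t = 5.0000: CF_t = 78.000000, DF = 0.806302, PV = 62.891523
  t = 6.0000: CF_t = 78.000000, DF = 0.772320, PV = 60.240922
  t = 7.0000: CF_t = 78.000000, DF = 0.739770, PV = 57.702033
  t = 8.0000: CF_t = 78.000000, DF = 0.708592, PV = 55.270146
  t = 9.0000: CF_t = 78.000000, DF = 0.678728, PV = 52.940753
  t = 10.0000: CF_t = 1078.000000, DF = 0.650122, PV = 700.831759
Price P = sum_t PV_t = 1270.360099
First compute Macaulay numerator sum_t t * PV_t:
  t * PV_t at t = 1.0000: 74.712644
  t * PV_t at t = 2.0000: 143.127670
  t * PV_t at t = 3.0000: 205.643204
  t * PV_t at t = 4.0000: 262.634999
  t * PV_t at t = 5.0000: 314.457613
  t * PV_t at t = 6.0000: 361.445532
  t * PV_t at t = 7.0000: 403.914228
  t * PV_t at t = 8.0000: 442.161170
  t * PV_t at t = 9.0000: 476.466778
  t * PV_t at t = 10.0000: 7008.317590
Macaulay duration D = 9692.881428 / 1270.360099 = 7.630027
Modified duration = D / (1 + y/m) = 7.630027 / (1 + 0.044000) = 7.308455


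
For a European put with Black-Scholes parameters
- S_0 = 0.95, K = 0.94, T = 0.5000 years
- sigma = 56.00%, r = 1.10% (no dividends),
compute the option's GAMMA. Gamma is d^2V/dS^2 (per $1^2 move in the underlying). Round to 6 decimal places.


Answer: Gamma = 1.030744

Derivation:
d1 = 0.2386033579; d2 = -0.1573764396
phi(d1) = 0.3877461855; exp(-qT) = 1.0000000000; exp(-rT) = 0.9945150973
Gamma = exp(-qT) * phi(d1) / (S * sigma * sqrt(T)) = 1.0000000000 * 0.3877461855 / (0.9500 * 0.5600 * 0.7071067812) = 1.030744


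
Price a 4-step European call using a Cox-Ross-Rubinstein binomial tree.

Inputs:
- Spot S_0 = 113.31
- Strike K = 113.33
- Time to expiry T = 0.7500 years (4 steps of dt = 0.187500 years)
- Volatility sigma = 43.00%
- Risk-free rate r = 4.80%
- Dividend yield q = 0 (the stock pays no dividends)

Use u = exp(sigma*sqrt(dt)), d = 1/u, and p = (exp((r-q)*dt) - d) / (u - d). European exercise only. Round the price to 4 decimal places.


dt = T/N = 0.187500
u = exp(sigma*sqrt(dt)) = 1.204658; d = 1/u = 0.830111
p = (exp((r-q)*dt) - d) / (u - d) = 0.477723
Discount per step: exp(-r*dt) = 0.991040
Stock lattice S(k, i) with i counting down-moves:
  k=0: S(0,0) = 113.3100
  k=1: S(1,0) = 136.4998; S(1,1) = 94.0599
  k=2: S(2,0) = 164.4355; S(2,1) = 113.3100; S(2,2) = 78.0802
  k=3: S(3,0) = 198.0885; S(3,1) = 136.4998; S(3,2) = 94.0599; S(3,3) = 64.8153
  k=4: S(4,0) = 238.6288; S(4,1) = 164.4355; S(4,2) = 113.3100; S(4,3) = 78.0802; S(4,4) = 53.8039
Terminal payoffs V(N, i) = max(S_T - K, 0):
  V(4,0) = 125.298816; V(4,1) = 51.105492; V(4,2) = 0.000000; V(4,3) = 0.000000; V(4,4) = 0.000000
Backward induction: V(k, i) = exp(-r*dt) * [p * V(k+1, i) + (1-p) * V(k+1, i+1)].
  V(3,0) = exp(-r*dt) * [p*125.298816 + (1-p)*51.105492] = 85.773876
  V(3,1) = exp(-r*dt) * [p*51.105492 + (1-p)*0.000000] = 24.195510
  V(3,2) = exp(-r*dt) * [p*0.000000 + (1-p)*0.000000] = 0.000000
  V(3,3) = exp(-r*dt) * [p*0.000000 + (1-p)*0.000000] = 0.000000
  V(2,0) = exp(-r*dt) * [p*85.773876 + (1-p)*24.195510] = 53.132541
  V(2,1) = exp(-r*dt) * [p*24.195510 + (1-p)*0.000000] = 11.455182
  V(2,2) = exp(-r*dt) * [p*0.000000 + (1-p)*0.000000] = 0.000000
  V(1,0) = exp(-r*dt) * [p*53.132541 + (1-p)*11.455182] = 31.084379
  V(1,1) = exp(-r*dt) * [p*11.455182 + (1-p)*0.000000] = 5.423369
  V(0,0) = exp(-r*dt) * [p*31.084379 + (1-p)*5.423369] = 17.523790

Answer: Price = V(0,0) = 17.5238


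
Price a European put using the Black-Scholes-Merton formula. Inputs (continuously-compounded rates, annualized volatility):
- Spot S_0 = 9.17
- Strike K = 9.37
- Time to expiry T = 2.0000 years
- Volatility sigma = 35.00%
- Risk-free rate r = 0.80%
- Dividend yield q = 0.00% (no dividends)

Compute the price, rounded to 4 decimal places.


Answer: Price = 1.8232

Derivation:
d1 = (ln(S/K) + (r - q + 0.5*sigma^2) * T) / (sigma * sqrt(T)) = 0.23622254
d2 = d1 - sigma * sqrt(T) = -0.25875221
exp(-rT) = 0.98412732; exp(-qT) = 1.00000000
P = K * exp(-rT) * N(-d2) - S_0 * exp(-qT) * N(-d1)
N(-d1) = 0.40663000; N(-d2) = 0.60208678
P = 9.3700 * 0.98412732 * 0.60208678 - 9.1700 * 1.00000000 * 0.40663000 = 1.8232


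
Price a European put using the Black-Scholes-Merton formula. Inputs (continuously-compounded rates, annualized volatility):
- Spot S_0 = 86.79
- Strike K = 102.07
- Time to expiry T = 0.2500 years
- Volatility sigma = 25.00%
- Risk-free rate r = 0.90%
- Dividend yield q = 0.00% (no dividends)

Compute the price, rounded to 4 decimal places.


d1 = (ln(S/K) + (r - q + 0.5*sigma^2) * T) / (sigma * sqrt(T)) = -1.21683956
d2 = d1 - sigma * sqrt(T) = -1.34183956
exp(-rT) = 0.99775253; exp(-qT) = 1.00000000
P = K * exp(-rT) * N(-d2) - S_0 * exp(-qT) * N(-d1)
N(-d1) = 0.88816737; N(-d2) = 0.91017599
P = 102.0700 * 0.99775253 * 0.91017599 - 86.7900 * 1.00000000 * 0.88816737 = 15.6088

Answer: Price = 15.6088


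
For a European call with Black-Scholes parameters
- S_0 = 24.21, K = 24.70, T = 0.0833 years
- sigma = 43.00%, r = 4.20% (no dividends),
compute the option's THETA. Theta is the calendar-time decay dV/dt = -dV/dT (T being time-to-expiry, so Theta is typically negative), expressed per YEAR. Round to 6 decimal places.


d1 = -0.0712119056; d2 = -0.1953173850
phi(d1) = 0.3979320166; exp(-qT) = 1.0000000000; exp(-rT) = 0.9965075130
Theta = -S*exp(-qT)*phi(d1)*sigma/(2*sqrt(T)) - r*K*exp(-rT)*N(d2) + q*S*exp(-qT)*N(d1)
N(d1) = 0.4716145531; N(d2) = 0.4225722440; sqrt(T) = 0.2886173938
Term 1 = -24.2100 * 1.0000000000 * 0.3979320166 * 0.4300 / (2 * 0.2886173938) = -7.1766147180
Term 2 = -0.0420 * 24.7000 * 0.9965075130 * 0.4225722440 = -0.4368454219
Term 3 = 0 (no dividend yield, q = 0)
Theta = -7.1766147180 + (-0.4368454219) + (0.0000000000) = -7.613460

Answer: Theta = -7.613460


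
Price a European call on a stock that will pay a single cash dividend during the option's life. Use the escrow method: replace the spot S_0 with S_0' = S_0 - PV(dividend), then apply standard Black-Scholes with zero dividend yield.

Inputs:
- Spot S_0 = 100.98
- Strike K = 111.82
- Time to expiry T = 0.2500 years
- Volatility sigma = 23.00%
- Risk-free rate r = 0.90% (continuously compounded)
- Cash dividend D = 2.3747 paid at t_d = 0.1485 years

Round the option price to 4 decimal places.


PV(D) = D * exp(-r * t_d) = 2.3747 * 0.99866439 = 2.37152833
S_0' = S_0 - PV(D) = 100.9800 - 2.37152833 = 98.60847167
d1 = (ln(S_0'/K) + (r + sigma^2/2)*T) / (sigma*sqrt(T)) = -1.01626746
d2 = d1 - sigma*sqrt(T) = -1.13126746
exp(-rT) = 0.99775253
N(d1) = 0.15475102; N(d2) = 0.12897127
C = S_0' * N(d1) - K * exp(-rT) * N(d2) = 98.60847167 * 0.15475102 - 111.8200 * 0.99775253 * 0.12897127 = 0.8706

Answer: Price = 0.8706


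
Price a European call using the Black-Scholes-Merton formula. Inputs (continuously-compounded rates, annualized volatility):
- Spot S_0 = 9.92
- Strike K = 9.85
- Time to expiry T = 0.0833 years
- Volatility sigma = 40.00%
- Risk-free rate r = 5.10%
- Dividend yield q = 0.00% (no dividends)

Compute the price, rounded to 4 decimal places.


Answer: Price = 0.5121

Derivation:
d1 = (ln(S/K) + (r - q + 0.5*sigma^2) * T) / (sigma * sqrt(T)) = 0.15586176
d2 = d1 - sigma * sqrt(T) = 0.04041480
exp(-rT) = 0.99576071; exp(-qT) = 1.00000000
C = S_0 * exp(-qT) * N(d1) - K * exp(-rT) * N(d2)
N(d1) = 0.56192901; N(d2) = 0.51611879
C = 9.9200 * 1.00000000 * 0.56192901 - 9.8500 * 0.99576071 * 0.51611879 = 0.5121


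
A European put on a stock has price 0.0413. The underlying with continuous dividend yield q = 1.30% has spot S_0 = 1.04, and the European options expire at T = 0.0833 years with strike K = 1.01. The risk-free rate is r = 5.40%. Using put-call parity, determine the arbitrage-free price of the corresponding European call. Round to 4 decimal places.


Put-call parity: C - P = S_0 * exp(-qT) - K * exp(-rT).
S_0 * exp(-qT) = 1.0400 * 0.99891769 = 1.03887439
K * exp(-rT) = 1.0100 * 0.99551190 = 1.00546702
C = P + S*exp(-qT) - K*exp(-rT)
C = 0.0413 + 1.03887439 - 1.00546702 = 0.0747

Answer: Call price = 0.0747


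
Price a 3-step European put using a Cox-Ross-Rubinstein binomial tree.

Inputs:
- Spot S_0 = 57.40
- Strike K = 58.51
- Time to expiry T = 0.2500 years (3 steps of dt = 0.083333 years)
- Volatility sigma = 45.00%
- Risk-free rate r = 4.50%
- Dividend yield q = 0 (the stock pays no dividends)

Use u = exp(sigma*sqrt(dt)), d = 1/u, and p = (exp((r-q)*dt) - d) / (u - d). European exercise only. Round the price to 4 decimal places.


Answer: Price = V(0,0) = 5.8074

Derivation:
dt = T/N = 0.083333
u = exp(sigma*sqrt(dt)) = 1.138719; d = 1/u = 0.878180
p = (exp((r-q)*dt) - d) / (u - d) = 0.481990
Discount per step: exp(-r*dt) = 0.996257
Stock lattice S(k, i) with i counting down-moves:
  k=0: S(0,0) = 57.4000
  k=1: S(1,0) = 65.3625; S(1,1) = 50.4075
  k=2: S(2,0) = 74.4295; S(2,1) = 57.4000; S(2,2) = 44.2669
  k=3: S(3,0) = 84.7542; S(3,1) = 65.3625; S(3,2) = 50.4075; S(3,3) = 38.8743
Terminal payoffs V(N, i) = max(K - S_T, 0):
  V(3,0) = 0.000000; V(3,1) = 0.000000; V(3,2) = 8.102474; V(3,3) = 19.635719
Backward induction: V(k, i) = exp(-r*dt) * [p * V(k+1, i) + (1-p) * V(k+1, i+1)].
  V(2,0) = exp(-r*dt) * [p*0.000000 + (1-p)*0.000000] = 0.000000
  V(2,1) = exp(-r*dt) * [p*0.000000 + (1-p)*8.102474] = 4.181453
  V(2,2) = exp(-r*dt) * [p*8.102474 + (1-p)*19.635719] = 14.024122
  V(1,0) = exp(-r*dt) * [p*0.000000 + (1-p)*4.181453] = 2.157928
  V(1,1) = exp(-r*dt) * [p*4.181453 + (1-p)*14.024122] = 9.245320
  V(0,0) = exp(-r*dt) * [p*2.157928 + (1-p)*9.245320] = 5.807450


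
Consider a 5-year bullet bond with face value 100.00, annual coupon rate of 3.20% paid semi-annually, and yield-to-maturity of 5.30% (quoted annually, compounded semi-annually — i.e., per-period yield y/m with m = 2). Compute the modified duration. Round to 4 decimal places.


Answer: Modified duration = 4.5197

Derivation:
Coupon per period c = face * coupon_rate / m = 1.600000
Periods per year m = 2; per-period yield y/m = 0.026500
Number of cashflows N = 10
Cashflows (t years, CF_t, discount factor 1/(1+y/m)^(m*t), PV):
  t = 0.5000: CF_t = 1.600000, DF = 0.974184, PV = 1.558695
  t = 1.0000: CF_t = 1.600000, DF = 0.949035, PV = 1.518456
  t = 1.5000: CF_t = 1.600000, DF = 0.924535, PV = 1.479255
  t = 2.0000: CF_t = 1.600000, DF = 0.900667, PV = 1.441067
  t = 2.5000: CF_t = 1.600000, DF = 0.877415, PV = 1.403865
  t = 3.0000: CF_t = 1.600000, DF = 0.854764, PV = 1.367623
  t = 3.5000: CF_t = 1.600000, DF = 0.832698, PV = 1.332316
  t = 4.0000: CF_t = 1.600000, DF = 0.811201, PV = 1.297921
  t = 4.5000: CF_t = 1.600000, DF = 0.790259, PV = 1.264414
  t = 5.0000: CF_t = 101.600000, DF = 0.769858, PV = 78.217543
Price P = sum_t PV_t = 90.881155
First compute Macaulay numerator sum_t t * PV_t:
  t * PV_t at t = 0.5000: 0.779347
  t * PV_t at t = 1.0000: 1.518456
  t * PV_t at t = 1.5000: 2.218883
  t * PV_t at t = 2.0000: 2.882134
  t * PV_t at t = 2.5000: 3.509661
  t * PV_t at t = 3.0000: 4.102868
  t * PV_t at t = 3.5000: 4.663107
  t * PV_t at t = 4.0000: 5.191685
  t * PV_t at t = 4.5000: 5.689864
  t * PV_t at t = 5.0000: 391.087716
Macaulay duration D = 421.643721 / 90.881155 = 4.639507
Modified duration = D / (1 + y/m) = 4.639507 / (1 + 0.026500) = 4.519734


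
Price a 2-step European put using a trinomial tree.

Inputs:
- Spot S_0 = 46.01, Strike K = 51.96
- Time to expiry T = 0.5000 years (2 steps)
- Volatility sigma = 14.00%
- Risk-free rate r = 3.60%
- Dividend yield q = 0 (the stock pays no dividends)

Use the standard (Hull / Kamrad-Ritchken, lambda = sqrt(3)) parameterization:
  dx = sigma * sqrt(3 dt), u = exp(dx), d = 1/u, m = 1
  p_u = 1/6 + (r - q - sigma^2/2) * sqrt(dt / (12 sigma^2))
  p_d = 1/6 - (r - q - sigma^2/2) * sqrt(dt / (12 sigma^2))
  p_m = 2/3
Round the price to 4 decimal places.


dt = T/N = 0.250000; dx = sigma*sqrt(3*dt) = 0.121244
u = exp(dx) = 1.128900; d = 1/u = 0.885818
p_u = 0.193678, p_m = 0.666667, p_d = 0.139655
Discount per step: exp(-r*dt) = 0.991040
Stock lattice S(k, j) with j the centered position index:
  k=0: S(0,+0) = 46.0100
  k=1: S(1,-1) = 40.7565; S(1,+0) = 46.0100; S(1,+1) = 51.9407
  k=2: S(2,-2) = 36.1028; S(2,-1) = 40.7565; S(2,+0) = 46.0100; S(2,+1) = 51.9407; S(2,+2) = 58.6358
Terminal payoffs V(N, j) = max(K - S_T, 0):
  V(2,-2) = 15.857156; V(2,-1) = 11.203505; V(2,+0) = 5.950000; V(2,+1) = 0.019319; V(2,+2) = 0.000000
Backward induction: V(k, j) = exp(-r*dt) * [p_u * V(k+1, j+1) + p_m * V(k+1, j) + p_d * V(k+1, j-1)]
  V(1,-1) = exp(-r*dt) * [p_u*5.950000 + p_m*11.203505 + p_d*15.857156] = 10.738834
  V(1,+0) = exp(-r*dt) * [p_u*0.019319 + p_m*5.950000 + p_d*11.203505] = 5.485441
  V(1,+1) = exp(-r*dt) * [p_u*0.000000 + p_m*0.019319 + p_d*5.950000] = 0.836266
  V(0,+0) = exp(-r*dt) * [p_u*0.836266 + p_m*5.485441 + p_d*10.738834] = 5.271005

Answer: Price = V(0,0) = 5.2710


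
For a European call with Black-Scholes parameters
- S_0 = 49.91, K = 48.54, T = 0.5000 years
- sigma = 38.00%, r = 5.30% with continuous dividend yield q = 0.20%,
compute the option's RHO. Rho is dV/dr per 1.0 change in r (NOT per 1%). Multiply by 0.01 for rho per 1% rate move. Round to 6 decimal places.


d1 = 0.3328358436; d2 = 0.0641352668
phi(d1) = 0.3774457676; exp(-qT) = 0.9990004998; exp(-rT) = 0.9738480438
N(d2) = 0.5255687396
Rho = K*T*exp(-rT)*N(d2) = 48.5400 * 0.5000 * 0.9738480438 * 0.5255687396 = 12.421971

Answer: Rho = 12.421971


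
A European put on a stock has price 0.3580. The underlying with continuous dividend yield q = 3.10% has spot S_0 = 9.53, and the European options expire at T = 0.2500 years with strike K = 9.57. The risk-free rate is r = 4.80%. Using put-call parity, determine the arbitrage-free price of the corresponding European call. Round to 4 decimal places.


Put-call parity: C - P = S_0 * exp(-qT) - K * exp(-rT).
S_0 * exp(-qT) = 9.5300 * 0.99227995 = 9.45642796
K * exp(-rT) = 9.5700 * 0.98807171 = 9.45584629
C = P + S*exp(-qT) - K*exp(-rT)
C = 0.3580 + 9.45642796 - 9.45584629 = 0.3586

Answer: Call price = 0.3586


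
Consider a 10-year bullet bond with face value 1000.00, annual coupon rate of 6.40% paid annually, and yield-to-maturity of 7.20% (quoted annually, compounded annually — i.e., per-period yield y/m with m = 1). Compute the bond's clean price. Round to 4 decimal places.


Answer: Price = 944.3272

Derivation:
Coupon per period c = face * coupon_rate / m = 64.000000
Periods per year m = 1; per-period yield y/m = 0.072000
Number of cashflows N = 10
Cashflows (t years, CF_t, discount factor 1/(1+y/m)^(m*t), PV):
  t = 1.0000: CF_t = 64.000000, DF = 0.932836, PV = 59.701493
  t = 2.0000: CF_t = 64.000000, DF = 0.870183, PV = 55.691691
  t = 3.0000: CF_t = 64.000000, DF = 0.811738, PV = 51.951204
  t = 4.0000: CF_t = 64.000000, DF = 0.757218, PV = 48.461944
  t = 5.0000: CF_t = 64.000000, DF = 0.706360, PV = 45.207037
  t = 6.0000: CF_t = 64.000000, DF = 0.658918, PV = 42.170744
  t = 7.0000: CF_t = 64.000000, DF = 0.614662, PV = 39.338380
  t = 8.0000: CF_t = 64.000000, DF = 0.573379, PV = 36.696250
  t = 9.0000: CF_t = 64.000000, DF = 0.534868, PV = 34.231577
  t = 10.0000: CF_t = 1064.000000, DF = 0.498944, PV = 530.876834
Price P = sum_t PV_t = 944.327155


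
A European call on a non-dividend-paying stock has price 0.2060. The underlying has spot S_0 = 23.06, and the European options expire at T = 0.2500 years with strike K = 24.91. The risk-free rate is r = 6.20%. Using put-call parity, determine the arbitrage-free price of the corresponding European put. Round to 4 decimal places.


Put-call parity: C - P = S_0 * exp(-qT) - K * exp(-rT).
S_0 * exp(-qT) = 23.0600 * 1.00000000 = 23.06000000
K * exp(-rT) = 24.9100 * 0.98461951 = 24.52687191
P = C - S*exp(-qT) + K*exp(-rT)
P = 0.2060 - 23.06000000 + 24.52687191 = 1.6729

Answer: Put price = 1.6729


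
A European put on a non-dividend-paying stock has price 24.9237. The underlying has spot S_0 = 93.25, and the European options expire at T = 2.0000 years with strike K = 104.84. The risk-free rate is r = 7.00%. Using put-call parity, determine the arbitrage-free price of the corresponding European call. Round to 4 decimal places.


Put-call parity: C - P = S_0 * exp(-qT) - K * exp(-rT).
S_0 * exp(-qT) = 93.2500 * 1.00000000 = 93.25000000
K * exp(-rT) = 104.8400 * 0.86935824 = 91.14351740
C = P + S*exp(-qT) - K*exp(-rT)
C = 24.9237 + 93.25000000 - 91.14351740 = 27.0302

Answer: Call price = 27.0302


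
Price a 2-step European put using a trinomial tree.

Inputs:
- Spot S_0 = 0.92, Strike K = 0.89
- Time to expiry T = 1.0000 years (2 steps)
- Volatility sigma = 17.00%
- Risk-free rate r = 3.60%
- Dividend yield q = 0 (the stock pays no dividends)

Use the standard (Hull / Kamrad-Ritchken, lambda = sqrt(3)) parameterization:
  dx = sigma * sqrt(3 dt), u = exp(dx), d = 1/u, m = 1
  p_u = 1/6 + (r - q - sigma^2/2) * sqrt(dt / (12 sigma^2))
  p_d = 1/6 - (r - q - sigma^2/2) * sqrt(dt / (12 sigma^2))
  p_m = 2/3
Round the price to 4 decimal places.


dt = T/N = 0.500000; dx = sigma*sqrt(3*dt) = 0.208207
u = exp(dx) = 1.231468; d = 1/u = 0.812039
p_u = 0.192542, p_m = 0.666667, p_d = 0.140791
Discount per step: exp(-r*dt) = 0.982161
Stock lattice S(k, j) with j the centered position index:
  k=0: S(0,+0) = 0.9200
  k=1: S(1,-1) = 0.7471; S(1,+0) = 0.9200; S(1,+1) = 1.1330
  k=2: S(2,-2) = 0.6067; S(2,-1) = 0.7471; S(2,+0) = 0.9200; S(2,+1) = 1.1330; S(2,+2) = 1.3952
Terminal payoffs V(N, j) = max(K - S_T, 0):
  V(2,-2) = 0.283345; V(2,-1) = 0.142924; V(2,+0) = 0.000000; V(2,+1) = 0.000000; V(2,+2) = 0.000000
Backward induction: V(k, j) = exp(-r*dt) * [p_u * V(k+1, j+1) + p_m * V(k+1, j) + p_d * V(k+1, j-1)]
  V(1,-1) = exp(-r*dt) * [p_u*0.000000 + p_m*0.142924 + p_d*0.283345] = 0.132764
  V(1,+0) = exp(-r*dt) * [p_u*0.000000 + p_m*0.000000 + p_d*0.142924] = 0.019763
  V(1,+1) = exp(-r*dt) * [p_u*0.000000 + p_m*0.000000 + p_d*0.000000] = 0.000000
  V(0,+0) = exp(-r*dt) * [p_u*0.000000 + p_m*0.019763 + p_d*0.132764] = 0.031299

Answer: Price = V(0,0) = 0.0313


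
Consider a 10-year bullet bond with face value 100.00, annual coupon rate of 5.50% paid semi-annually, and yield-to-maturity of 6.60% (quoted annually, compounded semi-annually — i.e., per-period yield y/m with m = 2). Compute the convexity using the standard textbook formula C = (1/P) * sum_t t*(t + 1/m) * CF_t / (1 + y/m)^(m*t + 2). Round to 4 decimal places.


Answer: Convexity = 69.1068

Derivation:
Coupon per period c = face * coupon_rate / m = 2.750000
Periods per year m = 2; per-period yield y/m = 0.033000
Number of cashflows N = 20
Cashflows (t years, CF_t, discount factor 1/(1+y/m)^(m*t), PV):
  t = 0.5000: CF_t = 2.750000, DF = 0.968054, PV = 2.662149
  t = 1.0000: CF_t = 2.750000, DF = 0.937129, PV = 2.577105
  t = 1.5000: CF_t = 2.750000, DF = 0.907192, PV = 2.494777
  t = 2.0000: CF_t = 2.750000, DF = 0.878211, PV = 2.415079
  t = 2.5000: CF_t = 2.750000, DF = 0.850156, PV = 2.337928
  t = 3.0000: CF_t = 2.750000, DF = 0.822997, PV = 2.263241
  t = 3.5000: CF_t = 2.750000, DF = 0.796705, PV = 2.190940
  t = 4.0000: CF_t = 2.750000, DF = 0.771254, PV = 2.120948
  t = 4.5000: CF_t = 2.750000, DF = 0.746616, PV = 2.053193
  t = 5.0000: CF_t = 2.750000, DF = 0.722764, PV = 1.987602
  t = 5.5000: CF_t = 2.750000, DF = 0.699675, PV = 1.924107
  t = 6.0000: CF_t = 2.750000, DF = 0.677323, PV = 1.862640
  t = 6.5000: CF_t = 2.750000, DF = 0.655686, PV = 1.803136
  t = 7.0000: CF_t = 2.750000, DF = 0.634739, PV = 1.745534
  t = 7.5000: CF_t = 2.750000, DF = 0.614462, PV = 1.689771
  t = 8.0000: CF_t = 2.750000, DF = 0.594833, PV = 1.635790
  t = 8.5000: CF_t = 2.750000, DF = 0.575830, PV = 1.583533
  t = 9.0000: CF_t = 2.750000, DF = 0.557435, PV = 1.532946
  t = 9.5000: CF_t = 2.750000, DF = 0.539627, PV = 1.483975
  t = 10.0000: CF_t = 102.750000, DF = 0.522388, PV = 53.675414
Price P = sum_t PV_t = 92.039808
Convexity numerator sum_t t*(t + 1/m) * CF_t / (1+y/m)^(m*t + 2):
  t = 0.5000: term = 1.247388
  t = 1.0000: term = 3.622619
  t = 1.5000: term = 7.013783
  t = 2.0000: term = 11.316204
  t = 2.5000: term = 16.432048
  t = 3.0000: term = 22.269959
  t = 3.5000: term = 28.744704
  t = 4.0000: term = 35.776840
  t = 4.5000: term = 43.292401
  t = 5.0000: term = 51.222589
  t = 5.5000: term = 59.503492
  t = 6.0000: term = 68.075807
  t = 6.5000: term = 76.884584
  t = 7.0000: term = 85.878975
  t = 7.5000: term = 95.012004
  t = 8.0000: term = 104.240340
  t = 8.5000: term = 113.524088
  t = 9.0000: term = 122.826585
  t = 9.5000: term = 132.114215
  t = 10.0000: term = 5281.582356
Convexity = (1/P) * sum = 6360.580983 / 92.039808 = 69.106848


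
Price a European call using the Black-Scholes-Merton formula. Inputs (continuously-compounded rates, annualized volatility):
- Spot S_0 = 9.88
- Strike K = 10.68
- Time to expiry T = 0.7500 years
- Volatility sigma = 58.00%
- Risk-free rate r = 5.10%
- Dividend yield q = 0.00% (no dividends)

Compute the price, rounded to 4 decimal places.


Answer: Price = 1.8053

Derivation:
d1 = (ln(S/K) + (r - q + 0.5*sigma^2) * T) / (sigma * sqrt(T)) = 0.17228864
d2 = d1 - sigma * sqrt(T) = -0.33000609
exp(-rT) = 0.96247229; exp(-qT) = 1.00000000
C = S_0 * exp(-qT) * N(d1) - K * exp(-rT) * N(d2)
N(d1) = 0.56839469; N(d2) = 0.37069768
C = 9.8800 * 1.00000000 * 0.56839469 - 10.6800 * 0.96247229 * 0.37069768 = 1.8053


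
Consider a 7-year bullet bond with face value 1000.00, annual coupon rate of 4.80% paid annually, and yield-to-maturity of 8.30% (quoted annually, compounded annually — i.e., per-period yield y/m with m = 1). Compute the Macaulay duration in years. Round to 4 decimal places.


Answer: Macaulay duration = 5.9989 years

Derivation:
Coupon per period c = face * coupon_rate / m = 48.000000
Periods per year m = 1; per-period yield y/m = 0.083000
Number of cashflows N = 7
Cashflows (t years, CF_t, discount factor 1/(1+y/m)^(m*t), PV):
  t = 1.0000: CF_t = 48.000000, DF = 0.923361, PV = 44.321330
  t = 2.0000: CF_t = 48.000000, DF = 0.852596, PV = 40.924589
  t = 3.0000: CF_t = 48.000000, DF = 0.787254, PV = 37.788171
  t = 4.0000: CF_t = 48.000000, DF = 0.726919, PV = 34.892124
  t = 5.0000: CF_t = 48.000000, DF = 0.671209, PV = 32.218028
  t = 6.0000: CF_t = 48.000000, DF = 0.619768, PV = 29.748872
  t = 7.0000: CF_t = 1048.000000, DF = 0.572270, PV = 599.738717
Price P = sum_t PV_t = 819.631830
Macaulay numerator sum_t t * PV_t:
  t * PV_t at t = 1.0000: 44.321330
  t * PV_t at t = 2.0000: 81.849178
  t * PV_t at t = 3.0000: 113.364512
  t * PV_t at t = 4.0000: 139.568497
  t * PV_t at t = 5.0000: 161.090140
  t * PV_t at t = 6.0000: 178.493230
  t * PV_t at t = 7.0000: 4198.171019
Macaulay duration D = (sum_t t * PV_t) / P = 4916.857905 / 819.631830 = 5.998862


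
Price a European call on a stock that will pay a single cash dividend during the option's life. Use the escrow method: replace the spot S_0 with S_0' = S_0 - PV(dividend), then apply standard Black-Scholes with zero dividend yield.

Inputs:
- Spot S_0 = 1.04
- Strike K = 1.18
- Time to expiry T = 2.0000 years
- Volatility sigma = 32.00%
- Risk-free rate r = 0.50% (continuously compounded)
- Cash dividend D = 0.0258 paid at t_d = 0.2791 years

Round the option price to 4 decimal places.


PV(D) = D * exp(-r * t_d) = 0.0258 * 0.99860547 = 0.02576402
S_0' = S_0 - PV(D) = 1.0400 - 0.02576402 = 1.01423598
d1 = (ln(S_0'/K) + (r + sigma^2/2)*T) / (sigma*sqrt(T)) = -0.08613188
d2 = d1 - sigma*sqrt(T) = -0.53868022
exp(-rT) = 0.99004983
N(d1) = 0.46568079; N(d2) = 0.29505376
C = S_0' * N(d1) - K * exp(-rT) * N(d2) = 1.01423598 * 0.46568079 - 1.1800 * 0.99004983 * 0.29505376 = 0.1276

Answer: Price = 0.1276


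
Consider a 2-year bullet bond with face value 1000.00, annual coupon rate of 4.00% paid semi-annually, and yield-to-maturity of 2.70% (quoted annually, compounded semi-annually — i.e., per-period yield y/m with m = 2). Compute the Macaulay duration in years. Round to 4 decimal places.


Answer: Macaulay duration = 1.9428 years

Derivation:
Coupon per period c = face * coupon_rate / m = 20.000000
Periods per year m = 2; per-period yield y/m = 0.013500
Number of cashflows N = 4
Cashflows (t years, CF_t, discount factor 1/(1+y/m)^(m*t), PV):
  t = 0.5000: CF_t = 20.000000, DF = 0.986680, PV = 19.733596
  t = 1.0000: CF_t = 20.000000, DF = 0.973537, PV = 19.470741
  t = 1.5000: CF_t = 20.000000, DF = 0.960569, PV = 19.211388
  t = 2.0000: CF_t = 1020.000000, DF = 0.947774, PV = 966.729919
Price P = sum_t PV_t = 1025.145645
Macaulay numerator sum_t t * PV_t:
  t * PV_t at t = 0.5000: 9.866798
  t * PV_t at t = 1.0000: 19.470741
  t * PV_t at t = 1.5000: 28.817082
  t * PV_t at t = 2.0000: 1933.459838
Macaulay duration D = (sum_t t * PV_t) / P = 1991.614459 / 1025.145645 = 1.942762


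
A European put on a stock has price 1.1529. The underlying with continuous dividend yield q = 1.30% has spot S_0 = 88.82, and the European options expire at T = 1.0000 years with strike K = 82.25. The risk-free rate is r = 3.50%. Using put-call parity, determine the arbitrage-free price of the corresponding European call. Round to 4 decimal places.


Put-call parity: C - P = S_0 * exp(-qT) - K * exp(-rT).
S_0 * exp(-qT) = 88.8200 * 0.98708414 = 87.67281287
K * exp(-rT) = 82.2500 * 0.96560542 = 79.42104549
C = P + S*exp(-qT) - K*exp(-rT)
C = 1.1529 + 87.67281287 - 79.42104549 = 9.4047

Answer: Call price = 9.4047


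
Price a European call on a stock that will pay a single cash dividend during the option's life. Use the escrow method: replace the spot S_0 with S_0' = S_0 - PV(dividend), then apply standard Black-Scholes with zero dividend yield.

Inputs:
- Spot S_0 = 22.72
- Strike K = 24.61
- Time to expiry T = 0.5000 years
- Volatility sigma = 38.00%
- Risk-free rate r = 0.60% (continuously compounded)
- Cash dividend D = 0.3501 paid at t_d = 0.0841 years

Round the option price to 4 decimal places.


Answer: Price = 1.5693

Derivation:
PV(D) = D * exp(-r * t_d) = 0.3501 * 0.99949553 = 0.34992338
S_0' = S_0 - PV(D) = 22.7200 - 0.34992338 = 22.37007662
d1 = (ln(S_0'/K) + (r + sigma^2/2)*T) / (sigma*sqrt(T)) = -0.20963358
d2 = d1 - sigma*sqrt(T) = -0.47833416
exp(-rT) = 0.99700450
N(d1) = 0.41697683; N(d2) = 0.31620619
C = S_0' * N(d1) - K * exp(-rT) * N(d2) = 22.37007662 * 0.41697683 - 24.6100 * 0.99700450 * 0.31620619 = 1.5693


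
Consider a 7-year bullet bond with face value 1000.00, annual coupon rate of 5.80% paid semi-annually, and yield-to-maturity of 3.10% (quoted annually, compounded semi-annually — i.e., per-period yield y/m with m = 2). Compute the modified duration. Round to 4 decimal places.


Answer: Modified duration = 5.8625

Derivation:
Coupon per period c = face * coupon_rate / m = 29.000000
Periods per year m = 2; per-period yield y/m = 0.015500
Number of cashflows N = 14
Cashflows (t years, CF_t, discount factor 1/(1+y/m)^(m*t), PV):
  t = 0.5000: CF_t = 29.000000, DF = 0.984737, PV = 28.557361
  t = 1.0000: CF_t = 29.000000, DF = 0.969706, PV = 28.121478
  t = 1.5000: CF_t = 29.000000, DF = 0.954905, PV = 27.692248
  t = 2.0000: CF_t = 29.000000, DF = 0.940330, PV = 27.269570
  t = 2.5000: CF_t = 29.000000, DF = 0.925977, PV = 26.853343
  t = 3.0000: CF_t = 29.000000, DF = 0.911844, PV = 26.443469
  t = 3.5000: CF_t = 29.000000, DF = 0.897926, PV = 26.039852
  t = 4.0000: CF_t = 29.000000, DF = 0.884220, PV = 25.642394
  t = 4.5000: CF_t = 29.000000, DF = 0.870724, PV = 25.251004
  t = 5.0000: CF_t = 29.000000, DF = 0.857434, PV = 24.865587
  t = 5.5000: CF_t = 29.000000, DF = 0.844347, PV = 24.486053
  t = 6.0000: CF_t = 29.000000, DF = 0.831459, PV = 24.112313
  t = 6.5000: CF_t = 29.000000, DF = 0.818768, PV = 23.744276
  t = 7.0000: CF_t = 1029.000000, DF = 0.806271, PV = 829.652806
Price P = sum_t PV_t = 1168.731755
First compute Macaulay numerator sum_t t * PV_t:
  t * PV_t at t = 0.5000: 14.278680
  t * PV_t at t = 1.0000: 28.121478
  t * PV_t at t = 1.5000: 41.538372
  t * PV_t at t = 2.0000: 54.539140
  t * PV_t at t = 2.5000: 67.133358
  t * PV_t at t = 3.0000: 79.330408
  t * PV_t at t = 3.5000: 91.139480
  t * PV_t at t = 4.0000: 102.569578
  t * PV_t at t = 4.5000: 113.629517
  t * PV_t at t = 5.0000: 124.327936
  t * PV_t at t = 5.5000: 134.673294
  t * PV_t at t = 6.0000: 144.673875
  t * PV_t at t = 6.5000: 154.337796
  t * PV_t at t = 7.0000: 5807.569642
Macaulay duration D = 6957.862555 / 1168.731755 = 5.953344
Modified duration = D / (1 + y/m) = 5.953344 / (1 + 0.015500) = 5.862476


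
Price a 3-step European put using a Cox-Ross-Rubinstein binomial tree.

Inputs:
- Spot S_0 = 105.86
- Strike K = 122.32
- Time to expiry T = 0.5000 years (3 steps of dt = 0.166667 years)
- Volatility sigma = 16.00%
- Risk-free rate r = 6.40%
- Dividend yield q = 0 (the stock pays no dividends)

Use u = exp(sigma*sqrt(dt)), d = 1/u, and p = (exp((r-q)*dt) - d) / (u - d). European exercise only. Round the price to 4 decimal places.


dt = T/N = 0.166667
u = exp(sigma*sqrt(dt)) = 1.067500; d = 1/u = 0.936768
p = (exp((r-q)*dt) - d) / (u - d) = 0.565704
Discount per step: exp(-r*dt) = 0.989390
Stock lattice S(k, i) with i counting down-moves:
  k=0: S(0,0) = 105.8600
  k=1: S(1,0) = 113.0056; S(1,1) = 99.1663
  k=2: S(2,0) = 120.6335; S(2,1) = 105.8600; S(2,2) = 92.8958
  k=3: S(3,0) = 128.7763; S(3,1) = 113.0056; S(3,2) = 99.1663; S(3,3) = 87.0218
Terminal payoffs V(N, i) = max(K - S_T, 0):
  V(3,0) = 0.000000; V(3,1) = 9.314421; V(3,2) = 23.153749; V(3,3) = 35.298233
Backward induction: V(k, i) = exp(-r*dt) * [p * V(k+1, i) + (1-p) * V(k+1, i+1)].
  V(2,0) = exp(-r*dt) * [p*0.000000 + (1-p)*9.314421] = 4.002294
  V(2,1) = exp(-r*dt) * [p*9.314421 + (1-p)*23.153749] = 15.162187
  V(2,2) = exp(-r*dt) * [p*23.153749 + (1-p)*35.298233] = 28.126426
  V(1,0) = exp(-r*dt) * [p*4.002294 + (1-p)*15.162187] = 8.755101
  V(1,1) = exp(-r*dt) * [p*15.162187 + (1-p)*28.126426] = 20.571894
  V(0,0) = exp(-r*dt) * [p*8.755101 + (1-p)*20.571894] = 13.739743

Answer: Price = V(0,0) = 13.7397


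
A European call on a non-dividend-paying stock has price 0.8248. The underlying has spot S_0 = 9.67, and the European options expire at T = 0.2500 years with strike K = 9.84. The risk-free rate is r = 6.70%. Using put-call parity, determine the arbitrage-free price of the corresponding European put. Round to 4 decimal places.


Answer: Put price = 0.8314

Derivation:
Put-call parity: C - P = S_0 * exp(-qT) - K * exp(-rT).
S_0 * exp(-qT) = 9.6700 * 1.00000000 = 9.67000000
K * exp(-rT) = 9.8400 * 0.98338950 = 9.67655269
P = C - S*exp(-qT) + K*exp(-rT)
P = 0.8248 - 9.67000000 + 9.67655269 = 0.8314


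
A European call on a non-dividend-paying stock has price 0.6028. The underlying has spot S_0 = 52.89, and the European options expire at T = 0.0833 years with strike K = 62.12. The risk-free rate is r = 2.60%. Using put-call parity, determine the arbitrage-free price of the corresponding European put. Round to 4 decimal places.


Answer: Put price = 9.6984

Derivation:
Put-call parity: C - P = S_0 * exp(-qT) - K * exp(-rT).
S_0 * exp(-qT) = 52.8900 * 1.00000000 = 52.89000000
K * exp(-rT) = 62.1200 * 0.99783654 = 61.98560609
P = C - S*exp(-qT) + K*exp(-rT)
P = 0.6028 - 52.89000000 + 61.98560609 = 9.6984


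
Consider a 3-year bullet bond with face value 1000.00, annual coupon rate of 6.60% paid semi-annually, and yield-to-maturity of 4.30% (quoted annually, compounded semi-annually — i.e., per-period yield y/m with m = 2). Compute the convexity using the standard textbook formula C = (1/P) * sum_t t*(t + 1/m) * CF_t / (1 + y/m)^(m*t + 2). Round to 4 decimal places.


Answer: Convexity = 9.0759

Derivation:
Coupon per period c = face * coupon_rate / m = 33.000000
Periods per year m = 2; per-period yield y/m = 0.021500
Number of cashflows N = 6
Cashflows (t years, CF_t, discount factor 1/(1+y/m)^(m*t), PV):
  t = 0.5000: CF_t = 33.000000, DF = 0.978953, PV = 32.305433
  t = 1.0000: CF_t = 33.000000, DF = 0.958348, PV = 31.625485
  t = 1.5000: CF_t = 33.000000, DF = 0.938177, PV = 30.959849
  t = 2.0000: CF_t = 33.000000, DF = 0.918431, PV = 30.308222
  t = 2.5000: CF_t = 33.000000, DF = 0.899100, PV = 29.670310
  t = 3.0000: CF_t = 1033.000000, DF = 0.880177, PV = 909.222335
Price P = sum_t PV_t = 1064.091634
Convexity numerator sum_t t*(t + 1/m) * CF_t / (1+y/m)^(m*t + 2):
  t = 0.5000: term = 15.479924
  t = 1.0000: term = 45.462333
  t = 1.5000: term = 89.010930
  t = 2.0000: term = 145.229124
  t = 2.5000: term = 213.258626
  t = 3.0000: term = 9149.190131
Convexity = (1/P) * sum = 9657.631068 / 1064.091634 = 9.075939


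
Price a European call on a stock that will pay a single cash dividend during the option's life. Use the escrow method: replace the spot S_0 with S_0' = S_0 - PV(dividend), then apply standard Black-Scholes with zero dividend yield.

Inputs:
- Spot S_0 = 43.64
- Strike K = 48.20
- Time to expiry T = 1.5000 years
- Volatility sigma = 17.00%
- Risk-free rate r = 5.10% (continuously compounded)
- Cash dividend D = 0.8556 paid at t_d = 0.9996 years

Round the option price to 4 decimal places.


PV(D) = D * exp(-r * t_d) = 0.8556 * 0.95029806 = 0.81307502
S_0' = S_0 - PV(D) = 43.6400 - 0.81307502 = 42.82692498
d1 = (ln(S_0'/K) + (r + sigma^2/2)*T) / (sigma*sqrt(T)) = -0.09614020
d2 = d1 - sigma*sqrt(T) = -0.30434683
exp(-rT) = 0.92635291
N(d1) = 0.46170461; N(d2) = 0.38043183
C = S_0' * N(d1) - K * exp(-rT) * N(d2) = 42.82692498 * 0.46170461 - 48.2000 * 0.92635291 * 0.38043183 = 2.7870

Answer: Price = 2.7870


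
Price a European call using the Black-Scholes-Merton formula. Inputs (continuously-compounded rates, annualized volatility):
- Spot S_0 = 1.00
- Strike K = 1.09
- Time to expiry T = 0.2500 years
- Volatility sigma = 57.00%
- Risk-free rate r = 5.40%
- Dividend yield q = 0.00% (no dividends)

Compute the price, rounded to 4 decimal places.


Answer: Price = 0.0837

Derivation:
d1 = (ln(S/K) + (r - q + 0.5*sigma^2) * T) / (sigma * sqrt(T)) = -0.11250946
d2 = d1 - sigma * sqrt(T) = -0.39750946
exp(-rT) = 0.98659072; exp(-qT) = 1.00000000
C = S_0 * exp(-qT) * N(d1) - K * exp(-rT) * N(d2)
N(d1) = 0.45520973; N(d2) = 0.34549591
C = 1.0000 * 1.00000000 * 0.45520973 - 1.0900 * 0.98659072 * 0.34549591 = 0.0837


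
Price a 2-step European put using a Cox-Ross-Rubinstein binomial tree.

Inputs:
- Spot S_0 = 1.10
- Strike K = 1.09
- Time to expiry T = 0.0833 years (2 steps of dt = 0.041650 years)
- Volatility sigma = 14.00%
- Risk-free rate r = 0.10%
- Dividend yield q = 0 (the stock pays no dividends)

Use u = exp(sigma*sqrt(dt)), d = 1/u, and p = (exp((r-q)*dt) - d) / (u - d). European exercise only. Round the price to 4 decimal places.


dt = T/N = 0.041650
u = exp(sigma*sqrt(dt)) = 1.028984; d = 1/u = 0.971833
p = (exp((r-q)*dt) - d) / (u - d) = 0.493586
Discount per step: exp(-r*dt) = 0.999958
Stock lattice S(k, i) with i counting down-moves:
  k=0: S(0,0) = 1.1000
  k=1: S(1,0) = 1.1319; S(1,1) = 1.0690
  k=2: S(2,0) = 1.1647; S(2,1) = 1.1000; S(2,2) = 1.0389
Terminal payoffs V(N, i) = max(K - S_T, 0):
  V(2,0) = 0.000000; V(2,1) = 0.000000; V(2,2) = 0.051095
Backward induction: V(k, i) = exp(-r*dt) * [p * V(k+1, i) + (1-p) * V(k+1, i+1)].
  V(1,0) = exp(-r*dt) * [p*0.000000 + (1-p)*0.000000] = 0.000000
  V(1,1) = exp(-r*dt) * [p*0.000000 + (1-p)*0.051095] = 0.025874
  V(0,0) = exp(-r*dt) * [p*0.000000 + (1-p)*0.025874] = 0.013103

Answer: Price = V(0,0) = 0.0131
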